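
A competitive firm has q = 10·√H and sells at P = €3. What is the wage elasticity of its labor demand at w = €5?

ε = -2

MP_H = (1/2)·10·H^(-1/2), so P·MP_H = w gives 15·H^(-1/2) = w.
Solving, H(w) = (15/w)^(2). This is a constant-elasticity form: H ∝ w^(−2), so ε = −2.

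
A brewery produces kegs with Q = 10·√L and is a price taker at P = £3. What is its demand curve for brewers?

L(w) = 225/w²

MP_L = (1/2)·10·L^(-1/2) = 5·L^(-1/2).
Setting P·MP_L = w: 15·L^(-1/2) = w.
Solving for L: L^(-1/2) = w/15, so L = (15/w)^(2).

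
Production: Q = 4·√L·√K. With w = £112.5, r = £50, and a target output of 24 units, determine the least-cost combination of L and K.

L* = 4, K* = 9

Cost minimization requires the marginal rate of technical substitution to equal the input-price ratio: MP_L/MP_K = w/r.
Here MP_L/MP_K = (1/2)·(K/L)/(1/2) = (K/L). Setting this equal to 112.5/50 = 2.25 gives K = 2.25L.
Substituting into Q = 24: 4·L^(1/2)·(2.25L)^(1/2) = 24.
Solving, L = 4 and K = 9.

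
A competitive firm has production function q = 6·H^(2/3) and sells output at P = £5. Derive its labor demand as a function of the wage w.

MP_H = (2/3)·6·H^(-1/3) = 4·H^(-1/3).
Setting P·MP_H = w: 20·H^(-1/3) = w.
Solving for H: H^(-1/3) = w/20, so H = (20/w)^(3).

H(w) = 8000/w³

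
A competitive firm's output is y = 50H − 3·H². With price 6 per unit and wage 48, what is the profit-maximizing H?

The marginal product of H is MP_H = 50 − 6H.
A price-taking firm hires until the value of the marginal product equals the wage: P·MP_H = w, so 6·(50 − 6H) = 48.
Then 50 − 6H = 8, giving H = 7.

H* = 7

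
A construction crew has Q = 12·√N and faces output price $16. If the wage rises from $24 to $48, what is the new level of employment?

From P·MP_N = w with MP_N = 6·N^(-1/2), the labor demand is N(w) = (96/w)^(2).
At w = 24: N = 16. At w = 48: N = 4.

N* = 4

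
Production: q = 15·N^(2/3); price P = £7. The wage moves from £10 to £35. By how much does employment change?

ΔN = -335

From P·MP_N = w with MP_N = 10·N^(-1/3), the labor demand is N(w) = (70/w)^(3).
At w = 10: N = 343. At w = 35: N = 8.
ΔN = 8 − 343 = -335.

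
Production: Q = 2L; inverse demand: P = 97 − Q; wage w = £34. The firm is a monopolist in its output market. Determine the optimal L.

L* = 20

Marginal revenue from the inverse demand is MR = 97 − 2Q.
The marginal product is MP_L = 2.
A monopolist hires until marginal revenue product equals the wage: MR·MP_L = w.
(97 − 4L)·2 = 34, so L = 20.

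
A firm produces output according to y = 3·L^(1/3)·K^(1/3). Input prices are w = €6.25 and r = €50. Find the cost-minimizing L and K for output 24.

L* = 64, K* = 8

Cost minimization requires the marginal rate of technical substitution to equal the input-price ratio: MP_L/MP_K = w/r.
Here MP_L/MP_K = (1/3)·(K/L)/(1/3) = (K/L). Setting this equal to 6.25/50 = 0.125 gives K = 0.125L.
Substituting into y = 24: 3·L^(1/3)·(0.125L)^(1/3) = 24.
Solving, L = 64 and K = 8.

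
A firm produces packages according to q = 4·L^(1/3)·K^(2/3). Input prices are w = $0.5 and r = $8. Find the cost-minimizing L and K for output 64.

L* = 64, K* = 8

Cost minimization requires the marginal rate of technical substitution to equal the input-price ratio: MP_L/MP_K = w/r.
Here MP_L/MP_K = (1/3)·(K/L)/(2/3) = 0.5·(K/L). Setting this equal to 0.5/8 = 0.0625 gives K = 0.125L.
Substituting into q = 64: 4·L^(1/3)·(0.125L)^(2/3) = 64.
Solving, L = 64 and K = 8.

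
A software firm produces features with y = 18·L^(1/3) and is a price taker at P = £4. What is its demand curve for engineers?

L(w) = (24/w)^(3/2)

MP_L = (1/3)·18·L^(-2/3) = 6·L^(-2/3).
Setting P·MP_L = w: 24·L^(-2/3) = w.
Solving for L: L^(-2/3) = w/24, so L = (24/w)^(3/2).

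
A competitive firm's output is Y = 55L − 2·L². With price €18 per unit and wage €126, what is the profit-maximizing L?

The marginal product of L is MP_L = 55 − 4L.
A price-taking firm hires until the value of the marginal product equals the wage: P·MP_L = w, so 18·(55 − 4L) = 126.
Then 55 − 4L = 7, giving L = 12.

L* = 12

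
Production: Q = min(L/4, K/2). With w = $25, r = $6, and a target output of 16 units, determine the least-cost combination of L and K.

L* = 64, K* = 32

With a fixed-proportions technology, the cost-minimizing bundle uses no slack in either input: L/4 = K/2 = Q.
So L = 4·16 = 64 and K = 2·16 = 32.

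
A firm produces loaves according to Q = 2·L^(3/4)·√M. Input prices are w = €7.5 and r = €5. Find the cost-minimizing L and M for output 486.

L* = 81, M* = 81

Cost minimization requires the marginal rate of technical substitution to equal the input-price ratio: MP_L/MP_M = w/r.
Here MP_L/MP_M = (3/4)·(M/L)/(1/2) = 1.5·(M/L). Setting this equal to 7.5/5 = 1.5 gives M = L.
Substituting into Q = 486: 2·L^(3/4)·(L)^(1/2) = 486.
Solving, L = 81 and M = 81.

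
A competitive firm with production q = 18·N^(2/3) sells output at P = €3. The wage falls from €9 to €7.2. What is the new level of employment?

From P·MP_N = w with MP_N = 12·N^(-1/3), the labor demand is N(w) = (36/w)^(3).
At w = 9: N = 64. At w = 7.2: N = 125.

N* = 125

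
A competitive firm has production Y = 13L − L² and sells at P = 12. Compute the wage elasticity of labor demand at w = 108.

ε = -2.25

From P·MP_L = w with MP_L = 13 − 2L, labor demand is L(w) = (13 − w/12)/2.
dL/dw = −1/(24) = -1/24.
At w = 108, L = 2, so ε = (dL/dw)·(w/L) = (-1/24)·(108/2) = -2.25.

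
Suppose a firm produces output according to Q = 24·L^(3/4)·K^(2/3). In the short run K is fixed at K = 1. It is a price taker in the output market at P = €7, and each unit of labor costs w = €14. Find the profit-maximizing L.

With K = 1, MP_L = (3/4)·24·L^(-1/4)·1^(2/3) = 18·L^(-1/4).
Profit maximization for a price taker requires P·MP_L = w: 7·18·L^(-1/4) = 14.
So L^(-1/4) = 1/9, which gives L = 6561.

L* = 6561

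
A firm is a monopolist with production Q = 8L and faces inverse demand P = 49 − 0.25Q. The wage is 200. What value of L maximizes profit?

L* = 6

Marginal revenue from the inverse demand is MR = 49 − 0.5Q.
The marginal product is MP_L = 8.
A monopolist hires until marginal revenue product equals the wage: MR·MP_L = w.
(49 − 4L)·8 = 200, so L = 6.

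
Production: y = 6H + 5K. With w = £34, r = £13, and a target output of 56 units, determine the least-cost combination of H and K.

H* = 0, K* = 11.2

The inputs are perfect substitutes, so the firm uses whichever has the lower cost per unit of output.
Cost per unit of output via H is w/6 = 17/3; via K it is r/5 = 2.6. K is cheaper.
Producing y = 56 with K alone: H = 0, K = 11.2.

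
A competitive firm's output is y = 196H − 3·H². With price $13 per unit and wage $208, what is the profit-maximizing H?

H* = 30

The marginal product of H is MP_H = 196 − 6H.
A price-taking firm hires until the value of the marginal product equals the wage: P·MP_H = w, so 13·(196 − 6H) = 208.
Then 196 − 6H = 16, giving H = 30.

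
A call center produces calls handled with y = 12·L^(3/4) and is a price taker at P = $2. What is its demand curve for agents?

MP_L = (3/4)·12·L^(-1/4) = 9·L^(-1/4).
Setting P·MP_L = w: 18·L^(-1/4) = w.
Solving for L: L^(-1/4) = w/18, so L = (18/w)^(4).

L(w) = 104976/w^(4)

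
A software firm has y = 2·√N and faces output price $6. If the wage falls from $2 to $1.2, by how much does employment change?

ΔN = 16

From P·MP_N = w with MP_N = N^(-1/2), the labor demand is N(w) = (6/w)^(2).
At w = 2: N = 9. At w = 1.2: N = 25.
ΔN = 25 − 9 = 16.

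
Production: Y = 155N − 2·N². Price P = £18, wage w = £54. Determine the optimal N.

The marginal product of N is MP_N = 155 − 4N.
A price-taking firm hires until the value of the marginal product equals the wage: P·MP_N = w, so 18·(155 − 4N) = 54.
Then 155 − 4N = 3, giving N = 38.

N* = 38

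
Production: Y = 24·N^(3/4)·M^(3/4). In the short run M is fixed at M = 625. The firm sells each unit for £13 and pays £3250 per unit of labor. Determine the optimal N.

With M = 625, MP_N = (3/4)·24·N^(-1/4)·625^(3/4) = 2250·N^(-1/4).
Profit maximization for a price taker requires P·MP_N = w: 13·2250·N^(-1/4) = 3250.
So N^(-1/4) = 1/9, which gives N = 6561.

N* = 6561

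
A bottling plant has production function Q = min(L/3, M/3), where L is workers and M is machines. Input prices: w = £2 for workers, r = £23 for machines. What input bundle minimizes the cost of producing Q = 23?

With a fixed-proportions technology, the cost-minimizing bundle uses no slack in either input: L/3 = M/3 = Q.
So L = 3·23 = 69 and M = 3·23 = 69.

L* = 69, M* = 69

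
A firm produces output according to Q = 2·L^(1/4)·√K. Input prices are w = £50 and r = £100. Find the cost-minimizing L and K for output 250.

Cost minimization requires the marginal rate of technical substitution to equal the input-price ratio: MP_L/MP_K = w/r.
Here MP_L/MP_K = (1/4)·(K/L)/(1/2) = 0.5·(K/L). Setting this equal to 50/100 = 0.5 gives K = L.
Substituting into Q = 250: 2·L^(1/4)·(L)^(1/2) = 250.
Solving, L = 625 and K = 625.

L* = 625, K* = 625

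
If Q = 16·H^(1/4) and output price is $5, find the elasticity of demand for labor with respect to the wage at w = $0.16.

MP_H = (1/4)·16·H^(-3/4), so P·MP_H = w gives 20·H^(-3/4) = w.
Solving, H(w) = (20/w)^(4/3). This is a constant-elasticity form: H ∝ w^(−4/3), so ε = −4/3.

ε = -4/3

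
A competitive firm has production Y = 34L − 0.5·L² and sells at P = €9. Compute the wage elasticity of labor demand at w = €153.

From P·MP_L = w with MP_L = 34 − L, labor demand is L(w) = 34 − w/9.
dL/dw = −1/(9) = -1/9.
At w = 153, L = 17, so ε = (dL/dw)·(w/L) = (-1/9)·(153/17) = -1.

ε = -1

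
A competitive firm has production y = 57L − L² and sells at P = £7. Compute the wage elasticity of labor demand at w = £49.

ε = -0.14

From P·MP_L = w with MP_L = 57 − 2L, labor demand is L(w) = (57 − w/7)/2.
dL/dw = −1/(14) = -1/14.
At w = 49, L = 25, so ε = (dL/dw)·(w/L) = (-1/14)·(49/25) = -0.14.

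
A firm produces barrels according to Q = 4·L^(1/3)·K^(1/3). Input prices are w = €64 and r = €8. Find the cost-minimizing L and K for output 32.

L* = 8, K* = 64

Cost minimization requires the marginal rate of technical substitution to equal the input-price ratio: MP_L/MP_K = w/r.
Here MP_L/MP_K = (1/3)·(K/L)/(1/3) = (K/L). Setting this equal to 64/8 = 8 gives K = 8L.
Substituting into Q = 32: 4·L^(1/3)·(8L)^(1/3) = 32.
Solving, L = 8 and K = 64.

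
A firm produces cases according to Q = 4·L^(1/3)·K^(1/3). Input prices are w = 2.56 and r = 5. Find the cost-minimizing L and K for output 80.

L* = 125, K* = 64

Cost minimization requires the marginal rate of technical substitution to equal the input-price ratio: MP_L/MP_K = w/r.
Here MP_L/MP_K = (1/3)·(K/L)/(1/3) = (K/L). Setting this equal to 2.56/5 = 0.512 gives K = 0.512L.
Substituting into Q = 80: 4·L^(1/3)·(0.512L)^(1/3) = 80.
Solving, L = 125 and K = 64.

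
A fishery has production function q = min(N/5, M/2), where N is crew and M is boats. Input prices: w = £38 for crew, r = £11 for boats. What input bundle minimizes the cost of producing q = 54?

N* = 270, M* = 108

With a fixed-proportions technology, the cost-minimizing bundle uses no slack in either input: N/5 = M/2 = q.
So N = 5·54 = 270 and M = 2·54 = 108.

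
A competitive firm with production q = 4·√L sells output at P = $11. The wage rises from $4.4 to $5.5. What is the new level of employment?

From P·MP_L = w with MP_L = 2·L^(-1/2), the labor demand is L(w) = (22/w)^(2).
At w = 4.4: L = 25. At w = 5.5: L = 16.

L* = 16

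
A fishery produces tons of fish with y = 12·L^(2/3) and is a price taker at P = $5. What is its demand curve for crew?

MP_L = (2/3)·12·L^(-1/3) = 8·L^(-1/3).
Setting P·MP_L = w: 40·L^(-1/3) = w.
Solving for L: L^(-1/3) = w/40, so L = (40/w)^(3).

L(w) = 64000/w³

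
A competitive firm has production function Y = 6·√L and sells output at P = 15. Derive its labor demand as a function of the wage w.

MP_L = (1/2)·6·L^(-1/2) = 3·L^(-1/2).
Setting P·MP_L = w: 45·L^(-1/2) = w.
Solving for L: L^(-1/2) = w/45, so L = (45/w)^(2).

L(w) = 2025/w²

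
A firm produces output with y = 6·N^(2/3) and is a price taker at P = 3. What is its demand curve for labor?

MP_N = (2/3)·6·N^(-1/3) = 4·N^(-1/3).
Setting P·MP_N = w: 12·N^(-1/3) = w.
Solving for N: N^(-1/3) = w/12, so N = (12/w)^(3).

N(w) = 1728/w³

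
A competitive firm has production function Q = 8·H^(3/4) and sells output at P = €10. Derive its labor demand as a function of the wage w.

MP_H = (3/4)·8·H^(-1/4) = 6·H^(-1/4).
Setting P·MP_H = w: 60·H^(-1/4) = w.
Solving for H: H^(-1/4) = w/60, so H = (60/w)^(4).

H(w) = (60/w)^(4)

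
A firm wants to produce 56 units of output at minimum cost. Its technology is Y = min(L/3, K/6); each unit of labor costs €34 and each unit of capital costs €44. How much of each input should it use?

With a fixed-proportions technology, the cost-minimizing bundle uses no slack in either input: L/3 = K/6 = Y.
So L = 3·56 = 168 and K = 6·56 = 336.

L* = 168, K* = 336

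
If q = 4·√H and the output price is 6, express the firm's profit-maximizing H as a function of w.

H(w) = 144/w²

MP_H = (1/2)·4·H^(-1/2) = 2·H^(-1/2).
Setting P·MP_H = w: 12·H^(-1/2) = w.
Solving for H: H^(-1/2) = w/12, so H = (12/w)^(2).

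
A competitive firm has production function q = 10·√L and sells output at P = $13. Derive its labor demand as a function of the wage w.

MP_L = (1/2)·10·L^(-1/2) = 5·L^(-1/2).
Setting P·MP_L = w: 65·L^(-1/2) = w.
Solving for L: L^(-1/2) = w/65, so L = (65/w)^(2).

L(w) = 4225/w²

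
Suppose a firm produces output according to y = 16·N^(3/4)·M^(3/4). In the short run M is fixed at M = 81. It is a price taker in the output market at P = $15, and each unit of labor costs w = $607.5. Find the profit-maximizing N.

N* = 4096

With M = 81, MP_N = (3/4)·16·N^(-1/4)·81^(3/4) = 324·N^(-1/4).
Profit maximization for a price taker requires P·MP_N = w: 15·324·N^(-1/4) = 607.5.
So N^(-1/4) = 0.125, which gives N = 4096.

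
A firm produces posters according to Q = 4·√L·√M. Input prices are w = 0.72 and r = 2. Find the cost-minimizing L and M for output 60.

Cost minimization requires the marginal rate of technical substitution to equal the input-price ratio: MP_L/MP_M = w/r.
Here MP_L/MP_M = (1/2)·(M/L)/(1/2) = (M/L). Setting this equal to 0.72/2 = 0.36 gives M = 0.36L.
Substituting into Q = 60: 4·L^(1/2)·(0.36L)^(1/2) = 60.
Solving, L = 25 and M = 9.

L* = 25, M* = 9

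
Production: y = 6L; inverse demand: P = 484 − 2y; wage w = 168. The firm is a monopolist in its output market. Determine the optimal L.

Marginal revenue from the inverse demand is MR = 484 − 4y.
The marginal product is MP_L = 6.
A monopolist hires until marginal revenue product equals the wage: MR·MP_L = w.
(484 − 24L)·6 = 168, so L = 19.

L* = 19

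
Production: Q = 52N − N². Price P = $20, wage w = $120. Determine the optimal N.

The marginal product of N is MP_N = 52 − 2N.
A price-taking firm hires until the value of the marginal product equals the wage: P·MP_N = w, so 20·(52 − 2N) = 120.
Then 52 − 2N = 6, giving N = 23.

N* = 23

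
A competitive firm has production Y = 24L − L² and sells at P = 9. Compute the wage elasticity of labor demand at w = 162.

From P·MP_L = w with MP_L = 24 − 2L, labor demand is L(w) = (24 − w/9)/2.
dL/dw = −1/(18) = -1/18.
At w = 162, L = 3, so ε = (dL/dw)·(w/L) = (-1/18)·(162/3) = -3.

ε = -3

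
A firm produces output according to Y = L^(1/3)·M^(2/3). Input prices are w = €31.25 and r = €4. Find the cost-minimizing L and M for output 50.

Cost minimization requires the marginal rate of technical substitution to equal the input-price ratio: MP_L/MP_M = w/r.
Here MP_L/MP_M = (1/3)·(M/L)/(2/3) = 0.5·(M/L). Setting this equal to 31.25/4 = 7.8125 gives M = 15.625L.
Substituting into Y = 50: L^(1/3)·(15.625L)^(2/3) = 50.
Solving, L = 8 and M = 125.

L* = 8, M* = 125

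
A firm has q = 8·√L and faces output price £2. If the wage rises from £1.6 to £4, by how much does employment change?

From P·MP_L = w with MP_L = 4·L^(-1/2), the labor demand is L(w) = (8/w)^(2).
At w = 1.6: L = 25. At w = 4: L = 4.
ΔL = 4 − 25 = -21.

ΔL = -21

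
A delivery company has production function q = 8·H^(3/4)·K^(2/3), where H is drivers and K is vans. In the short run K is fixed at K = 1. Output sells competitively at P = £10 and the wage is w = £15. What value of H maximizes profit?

H* = 256

With K = 1, MP_H = (3/4)·8·H^(-1/4)·1^(2/3) = 6·H^(-1/4).
Profit maximization for a price taker requires P·MP_H = w: 10·6·H^(-1/4) = 15.
So H^(-1/4) = 0.25, which gives H = 256.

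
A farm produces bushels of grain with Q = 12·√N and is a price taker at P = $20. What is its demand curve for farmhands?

MP_N = (1/2)·12·N^(-1/2) = 6·N^(-1/2).
Setting P·MP_N = w: 120·N^(-1/2) = w.
Solving for N: N^(-1/2) = w/120, so N = (120/w)^(2).

N(w) = 14400/w²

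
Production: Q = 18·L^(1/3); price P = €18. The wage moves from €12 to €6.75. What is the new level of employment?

L* = 64

From P·MP_L = w with MP_L = 6·L^(-2/3), the labor demand is L(w) = (108/w)^(3/2).
At w = 12: L = 27. At w = 6.75: L = 64.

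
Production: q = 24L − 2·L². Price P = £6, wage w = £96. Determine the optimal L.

L* = 2

The marginal product of L is MP_L = 24 − 4L.
A price-taking firm hires until the value of the marginal product equals the wage: P·MP_L = w, so 6·(24 − 4L) = 96.
Then 24 − 4L = 16, giving L = 2.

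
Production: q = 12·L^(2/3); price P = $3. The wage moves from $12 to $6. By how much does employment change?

From P·MP_L = w with MP_L = 8·L^(-1/3), the labor demand is L(w) = (24/w)^(3).
At w = 12: L = 8. At w = 6: L = 64.
ΔL = 64 − 8 = 56.

ΔL = 56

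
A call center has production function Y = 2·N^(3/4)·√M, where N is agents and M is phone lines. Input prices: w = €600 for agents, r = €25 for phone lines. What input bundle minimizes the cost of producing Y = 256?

Cost minimization requires the marginal rate of technical substitution to equal the input-price ratio: MP_N/MP_M = w/r.
Here MP_N/MP_M = (3/4)·(M/N)/(1/2) = 1.5·(M/N). Setting this equal to 600/25 = 24 gives M = 16N.
Substituting into Y = 256: 2·N^(3/4)·(16N)^(1/2) = 256.
Solving, N = 16 and M = 256.

N* = 16, M* = 256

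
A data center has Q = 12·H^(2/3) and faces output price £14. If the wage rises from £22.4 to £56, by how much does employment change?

From P·MP_H = w with MP_H = 8·H^(-1/3), the labor demand is H(w) = (112/w)^(3).
At w = 22.4: H = 125. At w = 56: H = 8.
ΔH = 8 − 125 = -117.

ΔH = -117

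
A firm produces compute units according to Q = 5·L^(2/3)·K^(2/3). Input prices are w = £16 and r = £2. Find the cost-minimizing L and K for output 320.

Cost minimization requires the marginal rate of technical substitution to equal the input-price ratio: MP_L/MP_K = w/r.
Here MP_L/MP_K = (2/3)·(K/L)/(2/3) = (K/L). Setting this equal to 16/2 = 8 gives K = 8L.
Substituting into Q = 320: 5·L^(2/3)·(8L)^(2/3) = 320.
Solving, L = 8 and K = 64.

L* = 8, K* = 64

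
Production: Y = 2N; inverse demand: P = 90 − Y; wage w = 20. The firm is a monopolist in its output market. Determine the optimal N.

N* = 20

Marginal revenue from the inverse demand is MR = 90 − 2Y.
The marginal product is MP_N = 2.
A monopolist hires until marginal revenue product equals the wage: MR·MP_N = w.
(90 − 4N)·2 = 20, so N = 20.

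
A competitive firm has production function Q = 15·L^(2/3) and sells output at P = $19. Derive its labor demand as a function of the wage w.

L(w) = 6859000/w³

MP_L = (2/3)·15·L^(-1/3) = 10·L^(-1/3).
Setting P·MP_L = w: 190·L^(-1/3) = w.
Solving for L: L^(-1/3) = w/190, so L = (190/w)^(3).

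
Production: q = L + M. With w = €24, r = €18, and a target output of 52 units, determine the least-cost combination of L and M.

The inputs are perfect substitutes, so the firm uses whichever has the lower cost per unit of output.
Cost per unit of output via L is 24; via M it is 18. M is cheaper.
Producing q = 52 with M alone: L = 0, M = 52.

L* = 0, M* = 52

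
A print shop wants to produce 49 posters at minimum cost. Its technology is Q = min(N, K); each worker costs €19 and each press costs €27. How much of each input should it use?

N* = 49, K* = 49

With a fixed-proportions technology, the cost-minimizing bundle uses no slack in either input: N = K = Q.
So N = 49 and K = 49.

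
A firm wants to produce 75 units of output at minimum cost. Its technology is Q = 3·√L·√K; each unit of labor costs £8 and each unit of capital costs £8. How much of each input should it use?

Cost minimization requires the marginal rate of technical substitution to equal the input-price ratio: MP_L/MP_K = w/r.
Here MP_L/MP_K = (1/2)·(K/L)/(1/2) = (K/L). Setting this equal to 8/8 = 1 gives K = L.
Substituting into Q = 75: 3·L^(1/2)·(L)^(1/2) = 75.
Solving, L = 25 and K = 25.

L* = 25, K* = 25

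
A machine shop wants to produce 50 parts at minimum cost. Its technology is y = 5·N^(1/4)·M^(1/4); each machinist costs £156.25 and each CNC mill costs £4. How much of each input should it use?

Cost minimization requires the marginal rate of technical substitution to equal the input-price ratio: MP_N/MP_M = w/r.
Here MP_N/MP_M = (1/4)·(M/N)/(1/4) = (M/N). Setting this equal to 156.25/4 = 39.0625 gives M = 39.0625N.
Substituting into y = 50: 5·N^(1/4)·(39.0625N)^(1/4) = 50.
Solving, N = 16 and M = 625.

N* = 16, M* = 625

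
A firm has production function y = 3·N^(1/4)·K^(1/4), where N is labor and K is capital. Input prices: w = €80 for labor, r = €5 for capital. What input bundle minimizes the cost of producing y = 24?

Cost minimization requires the marginal rate of technical substitution to equal the input-price ratio: MP_N/MP_K = w/r.
Here MP_N/MP_K = (1/4)·(K/N)/(1/4) = (K/N). Setting this equal to 80/5 = 16 gives K = 16N.
Substituting into y = 24: 3·N^(1/4)·(16N)^(1/4) = 24.
Solving, N = 16 and K = 256.

N* = 16, K* = 256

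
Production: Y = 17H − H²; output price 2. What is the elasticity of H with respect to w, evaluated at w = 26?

ε = -3.25

From P·MP_H = w with MP_H = 17 − 2H, labor demand is H(w) = (17 − w/2)/2.
dH/dw = −1/(4) = -0.25.
At w = 26, H = 2, so ε = (dH/dw)·(w/H) = (-0.25)·(26/2) = -3.25.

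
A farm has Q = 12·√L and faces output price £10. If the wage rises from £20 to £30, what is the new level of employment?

From P·MP_L = w with MP_L = 6·L^(-1/2), the labor demand is L(w) = (60/w)^(2).
At w = 20: L = 9. At w = 30: L = 4.

L* = 4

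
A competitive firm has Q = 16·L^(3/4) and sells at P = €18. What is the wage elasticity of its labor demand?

MP_L = (3/4)·16·L^(-1/4), so P·MP_L = w gives 216·L^(-1/4) = w.
Solving, L(w) = (216/w)^(4). This is a constant-elasticity form: L ∝ w^(−4), so ε = −4.

ε = -4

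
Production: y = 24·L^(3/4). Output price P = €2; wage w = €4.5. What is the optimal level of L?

L* = 4096

MP_L = (3/4)·24·L^(-1/4) = 18·L^(-1/4).
Profit maximization for a price taker requires P·MP_L = w: 2·18·L^(-1/4) = 4.5.
So L^(-1/4) = 0.125, which gives L = 4096.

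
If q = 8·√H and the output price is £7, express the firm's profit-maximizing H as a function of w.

MP_H = (1/2)·8·H^(-1/2) = 4·H^(-1/2).
Setting P·MP_H = w: 28·H^(-1/2) = w.
Solving for H: H^(-1/2) = w/28, so H = (28/w)^(2).

H(w) = 784/w²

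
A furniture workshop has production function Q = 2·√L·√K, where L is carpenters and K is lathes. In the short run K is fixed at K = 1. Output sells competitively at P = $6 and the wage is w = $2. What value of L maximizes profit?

L* = 9

With K = 1, MP_L = (1/2)·2·L^(-1/2)·1^(1/2) = L^(-1/2).
Profit maximization for a price taker requires P·MP_L = w: 6·L^(-1/2) = 2.
So L^(-1/2) = 1/3, which gives L = 9.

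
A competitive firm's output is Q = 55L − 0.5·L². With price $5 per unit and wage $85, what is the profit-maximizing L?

The marginal product of L is MP_L = 55 − L.
A price-taking firm hires until the value of the marginal product equals the wage: P·MP_L = w, so 5·(55 − L) = 85.
Then 55 − L = 17, giving L = 38.

L* = 38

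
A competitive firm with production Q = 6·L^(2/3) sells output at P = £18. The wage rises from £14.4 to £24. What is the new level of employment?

L* = 27

From P·MP_L = w with MP_L = 4·L^(-1/3), the labor demand is L(w) = (72/w)^(3).
At w = 14.4: L = 125. At w = 24: L = 27.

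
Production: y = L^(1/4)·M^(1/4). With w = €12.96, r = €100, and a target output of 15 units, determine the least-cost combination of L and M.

L* = 625, M* = 81

Cost minimization requires the marginal rate of technical substitution to equal the input-price ratio: MP_L/MP_M = w/r.
Here MP_L/MP_M = (1/4)·(M/L)/(1/4) = (M/L). Setting this equal to 12.96/100 = 0.1296 gives M = 0.1296L.
Substituting into y = 15: L^(1/4)·(0.1296L)^(1/4) = 15.
Solving, L = 625 and M = 81.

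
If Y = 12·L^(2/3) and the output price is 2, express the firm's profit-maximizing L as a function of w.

MP_L = (2/3)·12·L^(-1/3) = 8·L^(-1/3).
Setting P·MP_L = w: 16·L^(-1/3) = w.
Solving for L: L^(-1/3) = w/16, so L = (16/w)^(3).

L(w) = 4096/w³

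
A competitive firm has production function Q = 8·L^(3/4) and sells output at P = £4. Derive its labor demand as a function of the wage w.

L(w) = 331776/w^(4)

MP_L = (3/4)·8·L^(-1/4) = 6·L^(-1/4).
Setting P·MP_L = w: 24·L^(-1/4) = w.
Solving for L: L^(-1/4) = w/24, so L = (24/w)^(4).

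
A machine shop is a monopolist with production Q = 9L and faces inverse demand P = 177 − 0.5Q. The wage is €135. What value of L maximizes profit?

L* = 18

Marginal revenue from the inverse demand is MR = 177 − Q.
The marginal product is MP_L = 9.
A monopolist hires until marginal revenue product equals the wage: MR·MP_L = w.
(177 − 9L)·9 = 135, so L = 18.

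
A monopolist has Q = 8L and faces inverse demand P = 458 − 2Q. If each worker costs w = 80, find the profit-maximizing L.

Marginal revenue from the inverse demand is MR = 458 − 4Q.
The marginal product is MP_L = 8.
A monopolist hires until marginal revenue product equals the wage: MR·MP_L = w.
(458 − 32L)·8 = 80, so L = 14.

L* = 14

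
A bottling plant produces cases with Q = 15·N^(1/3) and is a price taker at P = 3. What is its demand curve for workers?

N(w) = (15/w)^(3/2)

MP_N = (1/3)·15·N^(-2/3) = 5·N^(-2/3).
Setting P·MP_N = w: 15·N^(-2/3) = w.
Solving for N: N^(-2/3) = w/15, so N = (15/w)^(3/2).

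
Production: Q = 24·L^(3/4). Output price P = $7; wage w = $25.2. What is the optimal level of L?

MP_L = (3/4)·24·L^(-1/4) = 18·L^(-1/4).
Profit maximization for a price taker requires P·MP_L = w: 7·18·L^(-1/4) = 25.2.
So L^(-1/4) = 0.2, which gives L = 625.

L* = 625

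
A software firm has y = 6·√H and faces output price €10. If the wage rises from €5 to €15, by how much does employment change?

ΔH = -32

From P·MP_H = w with MP_H = 3·H^(-1/2), the labor demand is H(w) = (30/w)^(2).
At w = 5: H = 36. At w = 15: H = 4.
ΔH = 4 − 36 = -32.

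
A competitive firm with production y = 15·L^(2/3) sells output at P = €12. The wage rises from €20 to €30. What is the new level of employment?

From P·MP_L = w with MP_L = 10·L^(-1/3), the labor demand is L(w) = (120/w)^(3).
At w = 20: L = 216. At w = 30: L = 64.

L* = 64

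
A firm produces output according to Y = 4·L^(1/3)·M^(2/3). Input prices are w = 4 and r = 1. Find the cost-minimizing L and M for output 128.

L* = 8, M* = 64

Cost minimization requires the marginal rate of technical substitution to equal the input-price ratio: MP_L/MP_M = w/r.
Here MP_L/MP_M = (1/3)·(M/L)/(2/3) = 0.5·(M/L). Setting this equal to 4/1 = 4 gives M = 8L.
Substituting into Y = 128: 4·L^(1/3)·(8L)^(2/3) = 128.
Solving, L = 8 and M = 64.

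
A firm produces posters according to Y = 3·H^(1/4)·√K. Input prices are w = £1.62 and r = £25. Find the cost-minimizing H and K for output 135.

Cost minimization requires the marginal rate of technical substitution to equal the input-price ratio: MP_H/MP_K = w/r.
Here MP_H/MP_K = (1/4)·(K/H)/(1/2) = 0.5·(K/H). Setting this equal to 1.62/25 = 0.0648 gives K = 0.1296H.
Substituting into Y = 135: 3·H^(1/4)·(0.1296H)^(1/2) = 135.
Solving, H = 625 and K = 81.

H* = 625, K* = 81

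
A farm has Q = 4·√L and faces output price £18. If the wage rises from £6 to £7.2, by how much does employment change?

ΔL = -11

From P·MP_L = w with MP_L = 2·L^(-1/2), the labor demand is L(w) = (36/w)^(2).
At w = 6: L = 36. At w = 7.2: L = 25.
ΔL = 25 − 36 = -11.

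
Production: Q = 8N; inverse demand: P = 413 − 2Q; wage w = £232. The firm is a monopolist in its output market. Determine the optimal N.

Marginal revenue from the inverse demand is MR = 413 − 4Q.
The marginal product is MP_N = 8.
A monopolist hires until marginal revenue product equals the wage: MR·MP_N = w.
(413 − 32N)·8 = 232, so N = 12.

N* = 12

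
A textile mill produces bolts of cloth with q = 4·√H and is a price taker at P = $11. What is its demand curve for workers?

H(w) = 484/w²

MP_H = (1/2)·4·H^(-1/2) = 2·H^(-1/2).
Setting P·MP_H = w: 22·H^(-1/2) = w.
Solving for H: H^(-1/2) = w/22, so H = (22/w)^(2).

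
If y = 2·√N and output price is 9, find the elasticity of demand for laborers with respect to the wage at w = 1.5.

ε = -2

MP_N = (1/2)·2·N^(-1/2), so P·MP_N = w gives 9·N^(-1/2) = w.
Solving, N(w) = (9/w)^(2). This is a constant-elasticity form: N ∝ w^(−2), so ε = −2.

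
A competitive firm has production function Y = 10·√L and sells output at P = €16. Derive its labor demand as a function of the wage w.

L(w) = 6400/w²

MP_L = (1/2)·10·L^(-1/2) = 5·L^(-1/2).
Setting P·MP_L = w: 80·L^(-1/2) = w.
Solving for L: L^(-1/2) = w/80, so L = (80/w)^(2).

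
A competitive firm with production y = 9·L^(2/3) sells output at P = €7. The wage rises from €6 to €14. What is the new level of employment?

From P·MP_L = w with MP_L = 6·L^(-1/3), the labor demand is L(w) = (42/w)^(3).
At w = 6: L = 343. At w = 14: L = 27.

L* = 27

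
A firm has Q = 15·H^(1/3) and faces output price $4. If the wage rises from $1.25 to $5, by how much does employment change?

ΔH = -56

From P·MP_H = w with MP_H = 5·H^(-2/3), the labor demand is H(w) = (20/w)^(3/2).
At w = 1.25: H = 64. At w = 5: H = 8.
ΔH = 8 − 64 = -56.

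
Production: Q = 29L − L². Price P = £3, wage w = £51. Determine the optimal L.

The marginal product of L is MP_L = 29 − 2L.
A price-taking firm hires until the value of the marginal product equals the wage: P·MP_L = w, so 3·(29 − 2L) = 51.
Then 29 − 2L = 17, giving L = 6.

L* = 6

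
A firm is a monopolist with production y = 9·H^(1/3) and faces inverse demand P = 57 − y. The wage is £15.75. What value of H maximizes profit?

Marginal revenue from the inverse demand is MR = 57 − 2y.
The marginal product is MP_H = 3·H^(-2/3).
A monopolist hires until marginal revenue product equals the wage: MR·MP_H = w.
At H, y = 9·H^(1/3). Substituting and solving: (57 − 18·H^(1/3))·3·H^(-2/3) = 15.75 gives H = 8.

H* = 8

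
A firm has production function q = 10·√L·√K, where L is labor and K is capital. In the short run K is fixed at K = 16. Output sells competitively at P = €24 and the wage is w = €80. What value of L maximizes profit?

L* = 36

With K = 16, MP_L = (1/2)·10·L^(-1/2)·16^(1/2) = 20·L^(-1/2).
Profit maximization for a price taker requires P·MP_L = w: 24·20·L^(-1/2) = 80.
So L^(-1/2) = 1/6, which gives L = 36.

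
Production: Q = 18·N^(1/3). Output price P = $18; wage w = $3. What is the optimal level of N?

N* = 216

MP_N = (1/3)·18·N^(-2/3) = 6·N^(-2/3).
Profit maximization for a price taker requires P·MP_N = w: 18·6·N^(-2/3) = 3.
So N^(-2/3) = 1/36, which gives N = 216.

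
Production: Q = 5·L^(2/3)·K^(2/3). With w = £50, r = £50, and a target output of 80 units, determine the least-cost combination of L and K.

L* = 8, K* = 8

Cost minimization requires the marginal rate of technical substitution to equal the input-price ratio: MP_L/MP_K = w/r.
Here MP_L/MP_K = (2/3)·(K/L)/(2/3) = (K/L). Setting this equal to 50/50 = 1 gives K = L.
Substituting into Q = 80: 5·L^(2/3)·(L)^(2/3) = 80.
Solving, L = 8 and K = 8.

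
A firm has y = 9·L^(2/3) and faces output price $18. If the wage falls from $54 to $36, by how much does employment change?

ΔL = 19

From P·MP_L = w with MP_L = 6·L^(-1/3), the labor demand is L(w) = (108/w)^(3).
At w = 54: L = 8. At w = 36: L = 27.
ΔL = 27 − 8 = 19.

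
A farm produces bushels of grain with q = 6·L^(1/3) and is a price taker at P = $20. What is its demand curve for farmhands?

MP_L = (1/3)·6·L^(-2/3) = 2·L^(-2/3).
Setting P·MP_L = w: 40·L^(-2/3) = w.
Solving for L: L^(-2/3) = w/40, so L = (40/w)^(3/2).

L(w) = (40/w)^(3/2)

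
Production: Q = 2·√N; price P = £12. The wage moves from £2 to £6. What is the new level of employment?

From P·MP_N = w with MP_N = N^(-1/2), the labor demand is N(w) = (12/w)^(2).
At w = 2: N = 36. At w = 6: N = 4.

N* = 4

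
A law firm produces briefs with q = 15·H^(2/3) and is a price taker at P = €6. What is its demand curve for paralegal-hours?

H(w) = 216000/w³

MP_H = (2/3)·15·H^(-1/3) = 10·H^(-1/3).
Setting P·MP_H = w: 60·H^(-1/3) = w.
Solving for H: H^(-1/3) = w/60, so H = (60/w)^(3).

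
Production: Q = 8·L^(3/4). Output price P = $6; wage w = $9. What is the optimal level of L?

MP_L = (3/4)·8·L^(-1/4) = 6·L^(-1/4).
Profit maximization for a price taker requires P·MP_L = w: 6·6·L^(-1/4) = 9.
So L^(-1/4) = 0.25, which gives L = 256.

L* = 256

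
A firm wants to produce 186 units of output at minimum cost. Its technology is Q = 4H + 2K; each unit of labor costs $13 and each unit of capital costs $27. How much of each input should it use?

The inputs are perfect substitutes, so the firm uses whichever has the lower cost per unit of output.
Cost per unit of output via H is w/4 = 3.25; via K it is r/2 = 13.5. H is cheaper.
Producing Q = 186 with H alone: H = 46.5, K = 0.

H* = 46.5, K* = 0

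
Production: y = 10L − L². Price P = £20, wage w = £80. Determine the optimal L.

L* = 3

The marginal product of L is MP_L = 10 − 2L.
A price-taking firm hires until the value of the marginal product equals the wage: P·MP_L = w, so 20·(10 − 2L) = 80.
Then 10 − 2L = 4, giving L = 3.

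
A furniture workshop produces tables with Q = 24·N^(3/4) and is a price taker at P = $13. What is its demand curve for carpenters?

MP_N = (3/4)·24·N^(-1/4) = 18·N^(-1/4).
Setting P·MP_N = w: 234·N^(-1/4) = w.
Solving for N: N^(-1/4) = w/234, so N = (234/w)^(4).

N(w) = (234/w)^(4)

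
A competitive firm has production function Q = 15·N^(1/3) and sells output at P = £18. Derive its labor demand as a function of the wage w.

MP_N = (1/3)·15·N^(-2/3) = 5·N^(-2/3).
Setting P·MP_N = w: 90·N^(-2/3) = w.
Solving for N: N^(-2/3) = w/90, so N = (90/w)^(3/2).

N(w) = (90/w)^(3/2)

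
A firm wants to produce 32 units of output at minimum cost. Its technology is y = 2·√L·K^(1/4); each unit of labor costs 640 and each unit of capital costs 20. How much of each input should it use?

Cost minimization requires the marginal rate of technical substitution to equal the input-price ratio: MP_L/MP_K = w/r.
Here MP_L/MP_K = (1/2)·(K/L)/(1/4) = 2·(K/L). Setting this equal to 640/20 = 32 gives K = 16L.
Substituting into y = 32: 2·L^(1/2)·(16L)^(1/4) = 32.
Solving, L = 16 and K = 256.

L* = 16, K* = 256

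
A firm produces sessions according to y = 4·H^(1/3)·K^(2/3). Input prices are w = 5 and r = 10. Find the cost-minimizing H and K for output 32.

Cost minimization requires the marginal rate of technical substitution to equal the input-price ratio: MP_H/MP_K = w/r.
Here MP_H/MP_K = (1/3)·(K/H)/(2/3) = 0.5·(K/H). Setting this equal to 5/10 = 0.5 gives K = H.
Substituting into y = 32: 4·H^(1/3)·(H)^(2/3) = 32.
Solving, H = 8 and K = 8.

H* = 8, K* = 8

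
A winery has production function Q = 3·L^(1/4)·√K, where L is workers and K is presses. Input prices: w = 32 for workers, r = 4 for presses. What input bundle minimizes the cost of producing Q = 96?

L* = 16, K* = 256

Cost minimization requires the marginal rate of technical substitution to equal the input-price ratio: MP_L/MP_K = w/r.
Here MP_L/MP_K = (1/4)·(K/L)/(1/2) = 0.5·(K/L). Setting this equal to 32/4 = 8 gives K = 16L.
Substituting into Q = 96: 3·L^(1/4)·(16L)^(1/2) = 96.
Solving, L = 16 and K = 256.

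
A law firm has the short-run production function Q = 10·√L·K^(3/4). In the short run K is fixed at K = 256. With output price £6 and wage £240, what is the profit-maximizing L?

L* = 64

With K = 256, MP_L = (1/2)·10·L^(-1/2)·256^(3/4) = 320·L^(-1/2).
Profit maximization for a price taker requires P·MP_L = w: 6·320·L^(-1/2) = 240.
So L^(-1/2) = 0.125, which gives L = 64.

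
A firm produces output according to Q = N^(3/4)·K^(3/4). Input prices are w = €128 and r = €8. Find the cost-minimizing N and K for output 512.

N* = 16, K* = 256

Cost minimization requires the marginal rate of technical substitution to equal the input-price ratio: MP_N/MP_K = w/r.
Here MP_N/MP_K = (3/4)·(K/N)/(3/4) = (K/N). Setting this equal to 128/8 = 16 gives K = 16N.
Substituting into Q = 512: N^(3/4)·(16N)^(3/4) = 512.
Solving, N = 16 and K = 256.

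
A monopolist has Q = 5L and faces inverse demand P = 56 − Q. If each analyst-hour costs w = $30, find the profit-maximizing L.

Marginal revenue from the inverse demand is MR = 56 − 2Q.
The marginal product is MP_L = 5.
A monopolist hires until marginal revenue product equals the wage: MR·MP_L = w.
(56 − 10L)·5 = 30, so L = 5.

L* = 5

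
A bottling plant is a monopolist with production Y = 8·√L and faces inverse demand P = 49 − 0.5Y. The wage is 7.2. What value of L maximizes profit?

Marginal revenue from the inverse demand is MR = 49 − Y.
The marginal product is MP_L = 4·L^(-1/2).
A monopolist hires until marginal revenue product equals the wage: MR·MP_L = w.
At L, Y = 8·√L. Substituting and solving: (49 − 8·√L)·4·L^(-1/2) = 7.2 gives L = 25.

L* = 25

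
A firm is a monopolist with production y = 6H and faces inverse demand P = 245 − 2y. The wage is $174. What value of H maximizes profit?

H* = 9

Marginal revenue from the inverse demand is MR = 245 − 4y.
The marginal product is MP_H = 6.
A monopolist hires until marginal revenue product equals the wage: MR·MP_H = w.
(245 − 24H)·6 = 174, so H = 9.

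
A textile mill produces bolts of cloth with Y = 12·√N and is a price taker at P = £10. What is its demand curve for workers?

MP_N = (1/2)·12·N^(-1/2) = 6·N^(-1/2).
Setting P·MP_N = w: 60·N^(-1/2) = w.
Solving for N: N^(-1/2) = w/60, so N = (60/w)^(2).

N(w) = 3600/w²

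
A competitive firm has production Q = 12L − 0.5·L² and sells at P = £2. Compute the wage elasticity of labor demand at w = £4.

From P·MP_L = w with MP_L = 12 − L, labor demand is L(w) = 12 − w/2.
dL/dw = −1/(2) = -0.5.
At w = 4, L = 10, so ε = (dL/dw)·(w/L) = (-0.5)·(4/10) = -0.2.

ε = -0.2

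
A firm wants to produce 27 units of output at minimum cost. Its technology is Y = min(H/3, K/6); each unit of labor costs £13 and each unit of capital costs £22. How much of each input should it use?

With a fixed-proportions technology, the cost-minimizing bundle uses no slack in either input: H/3 = K/6 = Y.
So H = 3·27 = 81 and K = 6·27 = 162.

H* = 81, K* = 162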